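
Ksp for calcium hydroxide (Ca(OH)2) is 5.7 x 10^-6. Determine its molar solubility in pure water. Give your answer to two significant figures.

1.1 × 10^-2 M

Ca(OH)2(s) ⇌ Ca^2+(aq) + 2 OH^-(aq)
Ksp = [Ca^2+][OH^-]^2
Let s = molar solubility. Then [Ca^2+] = s and [OH^-] = 2s.
Ksp = s(2s)^2 = 4s^3
s = (5.7 x 10^-6 / 4)^(1/3) = 1.1 × 10^-2 M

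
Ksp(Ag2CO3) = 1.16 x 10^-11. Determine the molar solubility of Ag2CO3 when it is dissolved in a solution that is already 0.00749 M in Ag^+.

s = 2.07e-7 M

Ag2CO3(s) ⇌ 2 Ag^+(aq) + CO3^2-(aq)
Ksp = [Ag^+]^2[CO3^2-]
Let s be the molar solubility in this solution. [Ag^+] = 0.00749 + 2s ≈ 0.00749, [CO3^2-] = s (common-ion effect: Ag^+ is already 0.00749 M).
Ksp ≈ (0.00749)^2 × s
s = 2.07 x 10^-7 M
Check: 2s = 4.1 × 10^-7 ≪ 0.00749, so the approximation is valid.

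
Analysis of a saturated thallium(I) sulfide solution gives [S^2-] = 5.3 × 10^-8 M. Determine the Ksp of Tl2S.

Ksp ≈ 6.0 x 10^-22

Tl2S(s) <=> 2 Tl^+(aq) + S^2-(aq)
Stoichiometry gives [Tl^+] = (2/1)[S^2-] = 1.06 x 10^-7 M.
Ksp = [Tl^+]^2[S^2-]
Ksp = (1.06 × 10^-7)^2 × 5.3 x 10^-8 = 6.0 x 10^-22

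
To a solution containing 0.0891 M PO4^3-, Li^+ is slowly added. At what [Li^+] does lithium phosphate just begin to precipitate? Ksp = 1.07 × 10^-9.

Li3PO4(s) ⇌ 3 Li^+(aq) + PO4^3-(aq)
Ksp = [Li^+]^3[PO4^3-]
Precipitation begins when Q = Ksp. With [PO4^3-] = 0.0891 M:
1.07 × 10^-9 = (0.0891) × [Li^+]^3
[Li^+] = (1.07 × 10^-9 / 8.91 × 10^-2)^(1/3) = 2.29 x 10^-3 M

[Li^+] = 2.29 x 10^-3 M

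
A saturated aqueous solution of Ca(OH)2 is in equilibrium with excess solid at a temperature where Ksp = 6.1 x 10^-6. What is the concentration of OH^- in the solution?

Ca(OH)2(s) ⇌ Ca^2+ + 2 OH^-
Ksp = [Ca^2+][OH^-]^2
With molar solubility s: [Ca^2+] = s, [OH^-] = 2s.
Substituting: Ksp = s(2s)^2 = 4s^3
Solving, s = (6.1 x 10^-6/4)^(1/3) = 1.15 × 10^-2 M
[OH^-] = 2s = 2.3 × 10^-2 M

2.3 × 10^-2 M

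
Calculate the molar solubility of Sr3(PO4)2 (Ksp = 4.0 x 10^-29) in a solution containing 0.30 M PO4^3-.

Sr3(PO4)2(s) ⇌ 3 Sr^2+ + 2 PO4^3-
Ksp = [Sr^2+]^3[PO4^3-]^2
If s mol/L dissolves here, [Sr^2+] = 3s, [PO4^3-] = 0.30 + 2s ≈ 0.30 (Ksp is small, so little additional dissolves).
Ksp ≈ (3s)^3 × (0.30)^2
s = 2.5 x 10^-10 M
Check: 2s = 5.1 × 10^-10 ≪ 0.30, so the approximation is valid.

2.5e-10 M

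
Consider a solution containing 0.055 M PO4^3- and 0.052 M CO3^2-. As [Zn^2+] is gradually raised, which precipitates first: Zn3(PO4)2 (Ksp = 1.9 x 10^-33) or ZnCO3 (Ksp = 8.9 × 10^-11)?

Precipitation of each salt starts when its ion product equals its Ksp.
For Zn3(PO4)2: 1.9 x 10^-33 = (0.055)^2 × [Zn^2+]^3  ⇒  [Zn^2+] = 8.6 × 10^-11 M.
For ZnCO3: 8.9 × 10^-11 = 0.052 × [Zn^2+]  ⇒  [Zn^2+] = 1.7 × 10^-9 M.
The salt with the lower threshold [Zn^2+] precipitates first: Zn3(PO4)2.

Zn3(PO4)2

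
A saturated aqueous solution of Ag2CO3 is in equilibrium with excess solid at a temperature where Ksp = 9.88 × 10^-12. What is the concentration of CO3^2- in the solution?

[CO3^2-] ≈ 1.35 x 10^-4 M

Ag2CO3(s) ⇌ 2 Ag^+(aq) + CO3^2-(aq)
Ksp = [Ag^+]^2[CO3^2-]
Let s = molar solubility. Then [Ag^+] = 2s and [CO3^2-] = s.
So Ksp = (2s)^2 × s = 4s^3
s^3 = 9.88 × 10^-12 / 4, so s = 1.352 × 10^-4 M
[CO3^2-] = s = 1.35 x 10^-4 M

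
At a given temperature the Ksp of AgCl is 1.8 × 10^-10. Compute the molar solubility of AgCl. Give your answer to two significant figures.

AgCl(s) ⇌ Ag^+(aq) + Cl^-(aq)
Ksp = [Ag^+][Cl^-]
Let s = molar solubility. Then [Ag^+] = s and [Cl^-] = s.
Ksp = s^2
s = (1.8 × 10^-10)^(1/2) = 1.3 × 10^-5 M

s = 1.3e-5 M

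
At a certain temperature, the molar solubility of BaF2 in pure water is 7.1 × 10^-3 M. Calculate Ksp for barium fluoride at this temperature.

BaF2(s) <=> Ba^2+ + 2 F^-
Let s = molar solubility. Then [Ba^2+] = s and [F^-] = 2s.
Ksp = [Ba^2+][F^-]^2
Ksp = s(2s)^2 = 4s^3
With s = 7.1 × 10^-3: Ksp = 1.4 × 10^-6

Ksp ≈ 1.4 × 10^-6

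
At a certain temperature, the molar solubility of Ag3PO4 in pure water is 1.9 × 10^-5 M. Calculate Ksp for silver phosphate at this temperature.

Ksp = 3.5e-18

Ag3PO4(s) <=> 3 Ag^+ + PO4^3-
For each mole of Ag3PO4 that dissolves: [Ag^+] = 3s, [PO4^3-] = s.
Ksp = [Ag^+]^3[PO4^3-]
Substituting: Ksp = (3s)^3s = 27s^4
With s = 1.9 x 10^-5: Ksp = 3.5 × 10^-18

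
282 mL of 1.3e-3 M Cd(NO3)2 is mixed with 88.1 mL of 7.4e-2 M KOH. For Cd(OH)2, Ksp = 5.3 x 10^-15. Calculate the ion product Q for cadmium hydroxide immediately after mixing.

Total volume = 282 + 88.1 = 370.1 mL.
[Cd^2+] = 1.3 × 10^-3 × (282/370.1) = 9.91 × 10^-4 M
[OH^-] = 7.4 x 10^-2 × (88.1/370.1) = 1.76 x 10^-2 M
Cd(OH)2(s) <=> Cd^2+ + 2 OH^-, so Q = [Cd^2+][OH^-]^2
Q = (9.91 × 10^-4)(1.76 x 10^-2)^2 = 3.1 x 10^-7
Q > Ksp, so Cd(OH)2 will precipitate.

3.1 × 10^-7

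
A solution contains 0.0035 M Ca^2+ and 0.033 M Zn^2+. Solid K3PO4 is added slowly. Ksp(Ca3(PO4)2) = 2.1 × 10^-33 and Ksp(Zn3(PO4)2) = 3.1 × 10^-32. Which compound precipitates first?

Zn3(PO4)2

Precipitation of each salt starts when its ion product equals its Ksp.
For Ca3(PO4)2: 2.1 × 10^-33 = (0.0035)^3 × [PO4^3-]^2  ⇒  [PO4^3-] = 2.2 × 10^-13 M.
For Zn3(PO4)2: 3.1 × 10^-32 = (0.033)^3 × [PO4^3-]^2  ⇒  [PO4^3-] = 2.9 × 10^-14 M.
The salt with the lower threshold [PO4^3-] precipitates first: Zn3(PO4)2.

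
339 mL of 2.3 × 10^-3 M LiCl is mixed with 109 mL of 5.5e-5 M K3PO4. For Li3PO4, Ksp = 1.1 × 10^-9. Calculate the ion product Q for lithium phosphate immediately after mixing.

Total volume = 339 + 109 = 448 mL.
[Li^+] = 2.3 x 10^-3 × (339/448) = 1.74 x 10^-3 M
[PO4^3-] = 5.5 x 10^-5 × (109/448) = 1.34 × 10^-5 M
Li3PO4(s) ⇌ 3 Li^+ + PO4^3-, so Q = [Li^+]^3[PO4^3-]
Q = (1.74 × 10^-3)^3(1.34 × 10^-5) = 7.1 x 10^-14
Q < Ksp, so no precipitate of Li3PO4 forms.

Q ≈ 7.1 × 10^-14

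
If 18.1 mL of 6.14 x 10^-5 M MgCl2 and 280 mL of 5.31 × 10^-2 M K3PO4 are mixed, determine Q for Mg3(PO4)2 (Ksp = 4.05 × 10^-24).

Total volume = 18.1 + 280 = 298.1 mL.
[Mg^2+] = 6.14 × 10^-5 × (18.1/298.1) = 3.728 × 10^-6 M
[PO4^3-] = 5.31 x 10^-2 × (280/298.1) = 4.988 x 10^-2 M
Mg3(PO4)2(s) ⇌ 3 Mg^2+ + 2 PO4^3-, so Q = [Mg^2+]^3[PO4^3-]^2
Q = (3.728 x 10^-6)^3(4.988 × 10^-2)^2 = 1.29 x 10^-19
Q > Ksp, so Mg3(PO4)2 will precipitate.

1.29e-19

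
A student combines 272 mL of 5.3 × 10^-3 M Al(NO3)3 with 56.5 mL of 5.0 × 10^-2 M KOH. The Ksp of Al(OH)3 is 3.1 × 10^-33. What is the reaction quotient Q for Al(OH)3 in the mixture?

Total volume = 272 + 56.5 = 328.5 mL.
[Al^3+] = 5.3 × 10^-3 × (272/328.5) = 4.39 × 10^-3 M
[OH^-] = 5.0 × 10^-2 × (56.5/328.5) = 8.60 x 10^-3 M
Al(OH)3(s) ⇌ Al^3+ + 3 OH^-, so Q = [Al^3+][OH^-]^3
Q = (4.39 × 10^-3)(8.60 x 10^-3)^3 = 2.8 × 10^-9
Q > Ksp, so Al(OH)3 will precipitate.

Q ≈ 2.8e-9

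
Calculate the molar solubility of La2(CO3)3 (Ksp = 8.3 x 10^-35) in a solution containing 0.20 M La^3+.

La2(CO3)3(s) <=> 2 La^3+(aq) + 3 CO3^2-(aq)
Ksp = [La^3+]^2[CO3^2-]^3
If s mol/L dissolves here, [La^3+] = 0.20 + 2s ≈ 0.20, [CO3^2-] = 3s (Ksp is small, so little additional dissolves).
Ksp ≈ (0.20)^2 × (3s)^3
s = 4.3 × 10^-12 M
Check: 2s = 8.5 x 10^-12 ≪ 0.20, so the approximation is valid.

s = 4.3 × 10^-12 M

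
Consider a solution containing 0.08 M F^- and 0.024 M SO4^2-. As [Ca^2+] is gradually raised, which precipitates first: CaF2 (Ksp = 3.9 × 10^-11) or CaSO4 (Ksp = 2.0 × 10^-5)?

CaF2

Each salt begins to precipitate when Q = Ksp, i.e. when [Ca^2+] reaches its threshold.
For CaF2: 3.9 × 10^-11 = (0.08)^2 × [Ca^2+]  ⇒  [Ca^2+] = 6.1 × 10^-9 M.
For CaSO4: 2.0 × 10^-5 = 0.024 × [Ca^2+]  ⇒  [Ca^2+] = 8.3 × 10^-4 M.
The salt with the lower threshold [Ca^2+] precipitates first: CaF2.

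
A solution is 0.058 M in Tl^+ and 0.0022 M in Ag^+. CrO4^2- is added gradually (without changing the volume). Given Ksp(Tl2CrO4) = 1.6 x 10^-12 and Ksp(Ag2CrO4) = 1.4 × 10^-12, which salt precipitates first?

Each salt begins to precipitate when Q = Ksp, i.e. when [CrO4^2-] reaches its threshold.
For Tl2CrO4: 1.6 x 10^-12 = (0.058)^2 × [CrO4^2-]  ⇒  [CrO4^2-] = 4.8 × 10^-10 M.
For Ag2CrO4: 1.4 × 10^-12 = (0.0022)^2 × [CrO4^2-]  ⇒  [CrO4^2-] = 2.9 × 10^-7 M.
The salt with the lower threshold [CrO4^2-] precipitates first: Tl2CrO4.

Tl2CrO4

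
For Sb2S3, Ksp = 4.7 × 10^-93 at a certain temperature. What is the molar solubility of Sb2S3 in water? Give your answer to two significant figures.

1.3e-19 M

Sb2S3(s) <=> 2 Sb^3+(aq) + 3 S^2-(aq)
Ksp = [Sb^3+]^2[S^2-]^3
Let s = molar solubility. Then [Sb^3+] = 2s and [S^2-] = 3s.
Ksp = (2s)^2(3s)^3 = 108s^5
s^5 = 4.7 × 10^-93 / 108, so s = 1.3 × 10^-19 M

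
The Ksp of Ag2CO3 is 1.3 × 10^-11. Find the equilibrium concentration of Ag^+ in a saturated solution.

Ag2CO3(s) ⇌ 2 Ag^+(aq) + CO3^2-(aq)
Ksp = [Ag^+]^2[CO3^2-]
For each mole of Ag2CO3 that dissolves: [Ag^+] = 2s, [CO3^2-] = s.
Substituting: Ksp = (2s)^2s = 4s^3
s = (1.3 × 10^-11 / 4)^(1/3) = 1.48 × 10^-4 M
[Ag^+] = 2s = 3.0 × 10^-4 M

3.0e-4 M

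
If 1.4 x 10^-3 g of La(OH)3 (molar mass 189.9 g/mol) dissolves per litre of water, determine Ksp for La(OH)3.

Ksp ≈ 8.0e-20

Molar solubility s = (1.4 x 10^-3 g/L) / (189.9 g/mol) = 7.37 x 10^-6 M.
La(OH)3(s) ⇌ La^3+(aq) + 3 OH^-(aq)
With molar solubility s: [La^3+] = s, [OH^-] = 3s.
Ksp = [La^3+][OH^-]^3
So Ksp = s × (3s)^3 = 27s^4
Ksp = 27 × (7.37 x 10^-6)^4 = 8.0 × 10^-20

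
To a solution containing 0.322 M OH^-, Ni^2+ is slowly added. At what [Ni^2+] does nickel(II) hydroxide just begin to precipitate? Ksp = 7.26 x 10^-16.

7.00 x 10^-15 M

Ni(OH)2(s) ⇌ Ni^2+(aq) + 2 OH^-(aq)
Ksp = [Ni^2+][OH^-]^2
Precipitation begins when Q = Ksp. With [OH^-] = 0.322 M:
7.26 x 10^-16 = (0.322)^2 × [Ni^2+]
[Ni^2+] = (7.26 x 10^-16 / 1.037 × 10^-1) = 7.00 × 10^-15 M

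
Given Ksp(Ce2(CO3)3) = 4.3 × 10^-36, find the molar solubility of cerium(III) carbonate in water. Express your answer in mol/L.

s ≈ 3.3 × 10^-8 M

Ce2(CO3)3(s) <=> 2 Ce^3+ + 3 CO3^2-
Ksp = [Ce^3+]^2[CO3^2-]^3
Let s = molar solubility. Then [Ce^3+] = 2s and [CO3^2-] = 3s.
So Ksp = (2s)^2 × (3s)^3 = 108s^5
s = (4.3 × 10^-36 / 108)^(1/5) = 3.3 × 10^-8 M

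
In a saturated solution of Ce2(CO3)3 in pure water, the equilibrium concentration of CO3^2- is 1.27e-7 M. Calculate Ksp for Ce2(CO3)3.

Ksp ≈ 1.47e-35

Ce2(CO3)3(s) ⇌ 2 Ce^3+(aq) + 3 CO3^2-(aq)
Stoichiometry gives [Ce^3+] = (2/3)[CO3^2-] = 8.467 × 10^-8 M.
Ksp = [Ce^3+]^2[CO3^2-]^3
Ksp = (8.467 × 10^-8)^2 × (1.27 × 10^-7)^3 = 1.47 × 10^-35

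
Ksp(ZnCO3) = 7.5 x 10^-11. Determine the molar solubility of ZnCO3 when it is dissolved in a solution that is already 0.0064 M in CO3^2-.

ZnCO3(s) <=> Zn^2+(aq) + CO3^2-(aq)
Ksp = [Zn^2+][CO3^2-]
Let s be the molar solubility in this solution. [Zn^2+] = s, [CO3^2-] = 0.0064 + s ≈ 0.0064 (since the CO3^2- already present dominates).
Ksp ≈ s × 0.0064
s = 1.2 × 10^-8 M
Check: s = 1.2 × 10^-8 ≪ 0.0064, so the approximation is valid.

s ≈ 1.2 x 10^-8 M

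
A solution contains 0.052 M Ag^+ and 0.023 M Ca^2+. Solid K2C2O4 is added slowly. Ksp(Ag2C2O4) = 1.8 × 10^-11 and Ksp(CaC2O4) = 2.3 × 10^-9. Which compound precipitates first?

Ag2C2O4

Precipitation of each salt starts when its ion product equals its Ksp.
For Ag2C2O4: 1.8 × 10^-11 = (0.052)^2 × [C2O4^2-]  ⇒  [C2O4^2-] = 6.7 × 10^-9 M.
For CaC2O4: 2.3 × 10^-9 = 0.023 × [C2O4^2-]  ⇒  [C2O4^2-] = 1.0 × 10^-7 M.
The salt with the lower threshold [C2O4^2-] precipitates first: Ag2C2O4.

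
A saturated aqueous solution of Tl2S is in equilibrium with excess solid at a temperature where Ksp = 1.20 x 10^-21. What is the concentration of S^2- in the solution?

Tl2S(s) ⇌ 2 Tl^+(aq) + S^2-(aq)
Ksp = [Tl^+]^2[S^2-]
Let s = molar solubility. Then [Tl^+] = 2s and [S^2-] = s.
Substituting: Ksp = (2s)^2s = 4s^3
s^3 = 1.20 x 10^-21 / 4, so s = 6.694 × 10^-8 M
[S^2-] = s = 6.69 x 10^-8 M

[S^2-] = 6.69e-8 M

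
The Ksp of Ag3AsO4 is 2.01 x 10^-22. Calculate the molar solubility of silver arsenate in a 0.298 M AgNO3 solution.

s ≈ 7.60e-21 M

Ag3AsO4(s) <=> 3 Ag^+ + AsO4^3-
Ksp = [Ag^+]^3[AsO4^3-]
If s mol/L dissolves here, [Ag^+] = 0.298 + 3s ≈ 0.298, [AsO4^3-] = s (Ksp is small, so little additional dissolves).
Ksp ≈ (0.298)^3 × s
s = 7.60 x 10^-21 M
Check: 3s = 2.3 × 10^-20 ≪ 0.298, so the approximation is valid.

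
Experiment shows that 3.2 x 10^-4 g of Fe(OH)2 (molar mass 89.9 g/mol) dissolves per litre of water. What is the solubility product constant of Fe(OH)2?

1.8e-16

Molar solubility s = (3.2 × 10^-4 g/L) / (89.9 g/mol) = 3.56 × 10^-6 M.
Fe(OH)2(s) ⇌ Fe^2+ + 2 OH^-
With molar solubility s: [Fe^2+] = s, [OH^-] = 2s.
Ksp = [Fe^2+][OH^-]^2
So Ksp = s × (2s)^2 = 4s^3
With s = 3.56 x 10^-6: Ksp = 1.8 × 10^-16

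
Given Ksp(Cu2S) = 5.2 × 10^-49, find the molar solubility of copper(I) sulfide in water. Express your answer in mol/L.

s = 5.1e-17 M

Cu2S(s) <=> 2 Cu^+ + S^2-
Ksp = [Cu^+]^2[S^2-]
If s mol/L of Cu2S dissolves, [Cu^+] = 2s and [S^2-] = s.
Substituting: Ksp = (2s)^2s = 4s^3
s = (5.2 × 10^-49 / 4)^(1/3) = 5.1 x 10^-17 M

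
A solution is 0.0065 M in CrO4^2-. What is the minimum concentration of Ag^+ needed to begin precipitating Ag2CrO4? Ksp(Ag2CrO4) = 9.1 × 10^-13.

Ag2CrO4(s) ⇌ 2 Ag^+ + CrO4^2-
Ksp = [Ag^+]^2[CrO4^2-]
Precipitation begins when Q = Ksp. With [CrO4^2-] = 0.0065 M:
9.1 × 10^-13 = (0.0065) × [Ag^+]^2
[Ag^+] = (9.1 × 10^-13 / 6.5 × 10^-3)^(1/2) = 1.2 × 10^-5 M

[Ag^+] = 1.2 × 10^-5 M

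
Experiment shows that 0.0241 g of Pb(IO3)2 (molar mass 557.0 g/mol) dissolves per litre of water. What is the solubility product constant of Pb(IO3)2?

Molar solubility s = (2.41 × 10^-2 g/L) / (557.0 g/mol) = 4.327 x 10^-5 M.
Pb(IO3)2(s) <=> Pb^2+ + 2 IO3^-
With molar solubility s: [Pb^2+] = s, [IO3^-] = 2s.
Ksp = [Pb^2+][IO3^-]^2
Ksp = s(2s)^2 = 4s^3
With s = 4.327 × 10^-5: Ksp = 3.24 × 10^-13

Ksp ≈ 3.24e-13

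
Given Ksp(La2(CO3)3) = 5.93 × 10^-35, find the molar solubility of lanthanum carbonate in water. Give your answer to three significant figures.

La2(CO3)3(s) ⇌ 2 La^3+(aq) + 3 CO3^2-(aq)
Ksp = [La^3+]^2[CO3^2-]^3
For each mole of La2(CO3)3 that dissolves: [La^3+] = 2s, [CO3^2-] = 3s.
Ksp = (2s)^2(3s)^3 = 108s^5
Solving, s = (5.93 × 10^-35/108)^(1/5) = 5.60 × 10^-8 M

s = 5.60 × 10^-8 M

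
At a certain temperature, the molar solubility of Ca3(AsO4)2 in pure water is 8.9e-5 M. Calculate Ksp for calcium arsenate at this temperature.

Ca3(AsO4)2(s) <=> 3 Ca^2+(aq) + 2 AsO4^3-(aq)
With molar solubility s: [Ca^2+] = 3s, [AsO4^3-] = 2s.
Ksp = [Ca^2+]^3[AsO4^3-]^2
Substituting: Ksp = (3s)^3(2s)^2 = 108s^5
Ksp = 108 × (8.9 × 10^-5)^5 = 6.0 x 10^-19

6.0 x 10^-19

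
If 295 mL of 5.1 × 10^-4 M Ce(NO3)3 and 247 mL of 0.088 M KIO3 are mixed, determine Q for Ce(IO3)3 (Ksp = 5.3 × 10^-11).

Total volume = 295 + 247 = 542 mL.
[Ce^3+] = 5.1 × 10^-4 × (295/542) = 2.78 × 10^-4 M
[IO3^-] = 8.8 × 10^-2 × (247/542) = 4.01 × 10^-2 M
Ce(IO3)3(s) <=> Ce^3+(aq) + 3 IO3^-(aq), so Q = [Ce^3+][IO3^-]^3
Q = (2.78 × 10^-4)(4.01 × 10^-2)^3 = 1.8 × 10^-8
Q > Ksp, so Ce(IO3)3 will precipitate.

Q = 1.8 × 10^-8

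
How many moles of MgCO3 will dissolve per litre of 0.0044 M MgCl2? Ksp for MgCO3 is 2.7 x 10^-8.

s = 6.1 × 10^-6 M

MgCO3(s) <=> Mg^2+ + CO3^2-
Ksp = [Mg^2+][CO3^2-]
Let s = moles of MgCO3 that dissolve per litre. [Mg^2+] = 0.0044 + s ≈ 0.0044, [CO3^2-] = s (common-ion effect: Mg^2+ is already 0.0044 M).
Ksp ≈ 0.0044 × s
s = 6.1 × 10^-6 M
Check: s = 6.1 × 10^-6 ≪ 0.0044, so the approximation is valid.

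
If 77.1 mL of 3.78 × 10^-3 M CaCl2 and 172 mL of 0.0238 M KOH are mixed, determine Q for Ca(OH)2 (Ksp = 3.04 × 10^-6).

Total volume = 77.1 + 172 = 249.1 mL.
[Ca^2+] = 3.78 x 10^-3 × (77.1/249.1) = 1.170 × 10^-3 M
[OH^-] = 2.38 × 10^-2 × (172/249.1) = 1.643 x 10^-2 M
Ca(OH)2(s) <=> Ca^2+(aq) + 2 OH^-(aq), so Q = [Ca^2+][OH^-]^2
Q = (1.170 × 10^-3)(1.643 x 10^-2)^2 = 3.16 x 10^-7
Q < Ksp, so no precipitate of Ca(OH)2 forms.

Q ≈ 3.16e-7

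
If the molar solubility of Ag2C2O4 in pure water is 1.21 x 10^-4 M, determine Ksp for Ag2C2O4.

7.09 × 10^-12

Ag2C2O4(s) <=> 2 Ag^+(aq) + C2O4^2-(aq)
With molar solubility s: [Ag^+] = 2s, [C2O4^2-] = s.
Ksp = [Ag^+]^2[C2O4^2-]
Substituting: Ksp = (2s)^2s = 4s^3
Ksp = 4 × (1.21 x 10^-4)^3 = 7.09 x 10^-12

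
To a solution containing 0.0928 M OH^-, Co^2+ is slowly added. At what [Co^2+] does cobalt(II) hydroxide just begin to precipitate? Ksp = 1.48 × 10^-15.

[Co^2+] = 1.72e-13 M

Co(OH)2(s) ⇌ Co^2+ + 2 OH^-
Ksp = [Co^2+][OH^-]^2
Precipitation begins when Q = Ksp. With [OH^-] = 0.0928 M:
1.48 × 10^-15 = (0.0928)^2 × [Co^2+]
[Co^2+] = (1.48 × 10^-15 / 8.612 × 10^-3) = 1.72 x 10^-13 M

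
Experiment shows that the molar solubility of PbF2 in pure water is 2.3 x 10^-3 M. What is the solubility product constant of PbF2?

PbF2(s) ⇌ Pb^2+ + 2 F^-
Let s = molar solubility. Then [Pb^2+] = s and [F^-] = 2s.
Ksp = [Pb^2+][F^-]^2
Ksp = s(2s)^2 = 4s^3
Ksp = 4 × (2.3 x 10^-3)^3 = 4.9 × 10^-8

4.9 x 10^-8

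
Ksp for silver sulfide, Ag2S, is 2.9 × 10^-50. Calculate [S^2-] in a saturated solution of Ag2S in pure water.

Ag2S(s) <=> 2 Ag^+(aq) + S^2-(aq)
Ksp = [Ag^+]^2[S^2-]
With molar solubility s: [Ag^+] = 2s, [S^2-] = s.
So Ksp = (2s)^2 × s = 4s^3
s = (2.9 × 10^-50 / 4)^(1/3) = 1.94 × 10^-17 M
[S^2-] = s = 1.9 × 10^-17 M

[S^2-] ≈ 1.9 × 10^-17 M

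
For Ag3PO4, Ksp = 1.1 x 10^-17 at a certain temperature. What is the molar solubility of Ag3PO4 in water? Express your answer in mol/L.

Ag3PO4(s) ⇌ 3 Ag^+(aq) + PO4^3-(aq)
Ksp = [Ag^+]^3[PO4^3-]
Let s = molar solubility. Then [Ag^+] = 3s and [PO4^3-] = s.
Substituting: Ksp = (3s)^3s = 27s^4
s = (1.1 x 10^-17 / 27)^(1/4) = 2.5 × 10^-5 M

s = 2.5 × 10^-5 M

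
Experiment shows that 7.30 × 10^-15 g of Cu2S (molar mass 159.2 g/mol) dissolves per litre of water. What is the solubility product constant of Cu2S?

Molar solubility s = (7.30 x 10^-15 g/L) / (159.2 g/mol) = 4.585 x 10^-17 M.
Cu2S(s) <=> 2 Cu^+ + S^2-
With molar solubility s: [Cu^+] = 2s, [S^2-] = s.
Ksp = [Cu^+]^2[S^2-]
Substituting: Ksp = (2s)^2s = 4s^3
With s = 4.585 x 10^-17: Ksp = 3.86 x 10^-49

Ksp ≈ 3.86e-49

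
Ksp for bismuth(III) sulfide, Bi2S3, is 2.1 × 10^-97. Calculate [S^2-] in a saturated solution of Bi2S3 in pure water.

Bi2S3(s) ⇌ 2 Bi^3+(aq) + 3 S^2-(aq)
Ksp = [Bi^3+]^2[S^2-]^3
With molar solubility s: [Bi^3+] = 2s, [S^2-] = 3s.
Ksp = (2s)^2(3s)^3 = 108s^5
s = (2.1 × 10^-97 / 108)^(1/5) = 1.81 x 10^-20 M
[S^2-] = 3s = 5.4 x 10^-20 M

[S^2-] = 5.4 x 10^-20 M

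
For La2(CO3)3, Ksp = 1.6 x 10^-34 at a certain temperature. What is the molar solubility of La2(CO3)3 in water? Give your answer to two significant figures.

La2(CO3)3(s) <=> 2 La^3+(aq) + 3 CO3^2-(aq)
Ksp = [La^3+]^2[CO3^2-]^3
If s mol/L of La2(CO3)3 dissolves, [La^3+] = 2s and [CO3^2-] = 3s.
Ksp = (2s)^2(3s)^3 = 108s^5
Solving, s = (1.6 x 10^-34/108)^(1/5) = 6.8 × 10^-8 M

6.8e-8 M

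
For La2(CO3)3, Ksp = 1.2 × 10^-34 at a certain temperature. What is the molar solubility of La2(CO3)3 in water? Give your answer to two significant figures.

s ≈ 6.4 x 10^-8 M

La2(CO3)3(s) ⇌ 2 La^3+ + 3 CO3^2-
Ksp = [La^3+]^2[CO3^2-]^3
With molar solubility s: [La^3+] = 2s, [CO3^2-] = 3s.
Substituting: Ksp = (2s)^2(3s)^3 = 108s^5
s = (1.2 × 10^-34 / 108)^(1/5) = 6.4 × 10^-8 M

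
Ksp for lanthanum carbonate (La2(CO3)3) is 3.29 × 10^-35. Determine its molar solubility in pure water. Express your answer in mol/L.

La2(CO3)3(s) ⇌ 2 La^3+ + 3 CO3^2-
Ksp = [La^3+]^2[CO3^2-]^3
With molar solubility s: [La^3+] = 2s, [CO3^2-] = 3s.
So Ksp = (2s)^2 × (3s)^3 = 108s^5
s^5 = 3.29 × 10^-35 / 108, so s = 4.97 x 10^-8 M

s ≈ 4.97 x 10^-8 M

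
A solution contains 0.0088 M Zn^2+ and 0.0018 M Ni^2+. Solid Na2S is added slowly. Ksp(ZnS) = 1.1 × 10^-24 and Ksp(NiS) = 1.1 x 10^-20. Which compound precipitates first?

Each salt begins to precipitate when Q = Ksp, i.e. when [S^2-] reaches its threshold.
For ZnS: 1.1 × 10^-24 = 0.0088 × [S^2-]  ⇒  [S^2-] = 1.3 x 10^-22 M.
For NiS: 1.1 x 10^-20 = 0.0018 × [S^2-]  ⇒  [S^2-] = 6.1 x 10^-18 M.
The salt with the lower threshold [S^2-] precipitates first: ZnS.

ZnS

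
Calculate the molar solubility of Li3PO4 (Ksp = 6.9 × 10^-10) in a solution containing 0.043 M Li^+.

s = 8.7e-6 M

Li3PO4(s) ⇌ 3 Li^+(aq) + PO4^3-(aq)
Ksp = [Li^+]^3[PO4^3-]
Let s = moles of Li3PO4 that dissolve per litre. [Li^+] = 0.043 + 3s ≈ 0.043, [PO4^3-] = s (Ksp is small, so little additional dissolves).
Ksp ≈ (0.043)^3 × s
s = 8.7 x 10^-6 M
Check: 3s = 2.6 x 10^-5 ≪ 0.043, so the approximation is valid.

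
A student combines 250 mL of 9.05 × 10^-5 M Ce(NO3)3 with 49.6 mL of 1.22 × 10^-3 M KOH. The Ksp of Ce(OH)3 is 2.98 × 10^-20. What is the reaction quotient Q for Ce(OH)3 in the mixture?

Q ≈ 6.22 x 10^-16

Total volume = 250 + 49.6 = 299.6 mL.
[Ce^3+] = 9.05 × 10^-5 × (250/299.6) = 7.552 × 10^-5 M
[OH^-] = 1.22 x 10^-3 × (49.6/299.6) = 2.020 × 10^-4 M
Ce(OH)3(s) ⇌ Ce^3+ + 3 OH^-, so Q = [Ce^3+][OH^-]^3
Q = (7.552 x 10^-5)(2.020 × 10^-4)^3 = 6.22 × 10^-16
Q > Ksp, so Ce(OH)3 will precipitate.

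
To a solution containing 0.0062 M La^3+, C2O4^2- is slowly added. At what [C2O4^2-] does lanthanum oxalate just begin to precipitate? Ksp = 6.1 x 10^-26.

La2(C2O4)3(s) <=> 2 La^3+(aq) + 3 C2O4^2-(aq)
Ksp = [La^3+]^2[C2O4^2-]^3
Precipitation begins when Q = Ksp. With [La^3+] = 0.0062 M:
6.1 x 10^-26 = (0.0062)^2 × [C2O4^2-]^3
[C2O4^2-] = (6.1 x 10^-26 / 3.84 × 10^-5)^(1/3) = 1.2 × 10^-7 M

1.2 × 10^-7 M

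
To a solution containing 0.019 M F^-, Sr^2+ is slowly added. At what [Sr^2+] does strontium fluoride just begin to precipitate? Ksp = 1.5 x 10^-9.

[Sr^2+] ≈ 4.2e-6 M

SrF2(s) ⇌ Sr^2+(aq) + 2 F^-(aq)
Ksp = [Sr^2+][F^-]^2
Precipitation begins when Q = Ksp. With [F^-] = 0.019 M:
1.5 x 10^-9 = (0.019)^2 × [Sr^2+]
[Sr^2+] = (1.5 x 10^-9 / 3.61 × 10^-4) = 4.2 x 10^-6 M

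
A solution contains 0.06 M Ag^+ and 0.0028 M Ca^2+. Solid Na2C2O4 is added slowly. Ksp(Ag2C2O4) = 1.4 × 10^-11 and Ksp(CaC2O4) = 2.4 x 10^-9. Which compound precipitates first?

Each salt begins to precipitate when Q = Ksp, i.e. when [C2O4^2-] reaches its threshold.
For Ag2C2O4: 1.4 × 10^-11 = (0.06)^2 × [C2O4^2-]  ⇒  [C2O4^2-] = 3.9 × 10^-9 M.
For CaC2O4: 2.4 x 10^-9 = 0.0028 × [C2O4^2-]  ⇒  [C2O4^2-] = 8.6 × 10^-7 M.
The salt with the lower threshold [C2O4^2-] precipitates first: Ag2C2O4.

Ag2C2O4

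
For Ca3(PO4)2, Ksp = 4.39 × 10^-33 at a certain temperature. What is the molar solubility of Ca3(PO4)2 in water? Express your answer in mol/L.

Ca3(PO4)2(s) ⇌ 3 Ca^2+ + 2 PO4^3-
Ksp = [Ca^2+]^3[PO4^3-]^2
If s mol/L of Ca3(PO4)2 dissolves, [Ca^2+] = 3s and [PO4^3-] = 2s.
Ksp = (3s)^3(2s)^2 = 108s^5
s = (4.39 × 10^-33 / 108)^(1/5) = 1.32 × 10^-7 M

s = 1.32 x 10^-7 M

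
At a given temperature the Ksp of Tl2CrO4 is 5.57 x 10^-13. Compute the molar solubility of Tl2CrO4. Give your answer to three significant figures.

Tl2CrO4(s) ⇌ 2 Tl^+(aq) + CrO4^2-(aq)
Ksp = [Tl^+]^2[CrO4^2-]
For each mole of Tl2CrO4 that dissolves: [Tl^+] = 2s, [CrO4^2-] = s.
Ksp = (2s)^2s = 4s^3
Solving, s = (5.57 x 10^-13/4)^(1/3) = 5.18 x 10^-5 M

5.18 x 10^-5 M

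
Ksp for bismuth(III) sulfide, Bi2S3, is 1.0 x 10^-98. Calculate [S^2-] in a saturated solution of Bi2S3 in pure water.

3.0 × 10^-20 M

Bi2S3(s) ⇌ 2 Bi^3+ + 3 S^2-
Ksp = [Bi^3+]^2[S^2-]^3
With molar solubility s: [Bi^3+] = 2s, [S^2-] = 3s.
Ksp = (2s)^2(3s)^3 = 108s^5
s = (1.0 x 10^-98 / 108)^(1/5) = 9.85 × 10^-21 M
[S^2-] = 3s = 3.0 × 10^-20 M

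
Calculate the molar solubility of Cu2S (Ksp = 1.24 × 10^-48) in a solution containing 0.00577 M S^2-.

Cu2S(s) ⇌ 2 Cu^+(aq) + S^2-(aq)
Ksp = [Cu^+]^2[S^2-]
If s mol/L dissolves here, [Cu^+] = 2s, [S^2-] = 0.00577 + s ≈ 0.00577 (since the S^2- already present dominates).
Ksp ≈ (2s)^2 × 0.00577
s = 7.33 × 10^-24 M
Check: s = 7.3 × 10^-24 ≪ 0.00577, so the approximation is valid.

s = 7.33 × 10^-24 M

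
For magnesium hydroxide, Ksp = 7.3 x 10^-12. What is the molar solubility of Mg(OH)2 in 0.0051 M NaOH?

s = 2.8 × 10^-7 M

Mg(OH)2(s) <=> Mg^2+(aq) + 2 OH^-(aq)
Ksp = [Mg^2+][OH^-]^2
If s mol/L dissolves here, [Mg^2+] = s, [OH^-] = 0.0051 + 2s ≈ 0.0051 (common-ion effect: OH^- is already 0.0051 M).
Ksp ≈ s × (0.0051)^2
s = 2.8 × 10^-7 M
Check: 2s = 5.6 × 10^-7 ≪ 0.0051, so the approximation is valid.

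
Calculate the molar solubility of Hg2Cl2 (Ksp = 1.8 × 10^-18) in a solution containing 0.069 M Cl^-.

s = 3.8 × 10^-16 M

Hg2Cl2(s) ⇌ Hg2^2+ + 2 Cl^-
Ksp = [Hg2^2+][Cl^-]^2
Let s be the molar solubility in this solution. [Hg2^2+] = s, [Cl^-] = 0.069 + 2s ≈ 0.069 (since the Cl^- already present dominates).
Ksp ≈ s × (0.069)^2
s = 3.8 x 10^-16 M
Check: 2s = 7.6 x 10^-16 ≪ 0.069, so the approximation is valid.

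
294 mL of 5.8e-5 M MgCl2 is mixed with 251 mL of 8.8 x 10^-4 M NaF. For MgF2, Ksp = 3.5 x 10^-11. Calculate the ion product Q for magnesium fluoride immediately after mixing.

Q = 5.1 × 10^-12

Total volume = 294 + 251 = 545 mL.
[Mg^2+] = 5.8 × 10^-5 × (294/545) = 3.13 × 10^-5 M
[F^-] = 8.8 x 10^-4 × (251/545) = 4.05 x 10^-4 M
MgF2(s) ⇌ Mg^2+(aq) + 2 F^-(aq), so Q = [Mg^2+][F^-]^2
Q = (3.13 × 10^-5)(4.05 x 10^-4)^2 = 5.1 × 10^-12
Q < Ksp, so no precipitate of MgF2 forms.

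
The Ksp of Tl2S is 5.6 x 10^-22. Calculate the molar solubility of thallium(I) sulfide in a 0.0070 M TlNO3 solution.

Tl2S(s) <=> 2 Tl^+(aq) + S^2-(aq)
Ksp = [Tl^+]^2[S^2-]
If s mol/L dissolves here, [Tl^+] = 0.0070 + 2s ≈ 0.0070, [S^2-] = s (since Tl^+ from TlNO3 dominates).
Ksp ≈ (0.0070)^2 × s
s = 1.1 × 10^-17 M
Check: 2s = 2.3 × 10^-17 ≪ 0.0070, so the approximation is valid.

s = 1.1 × 10^-17 M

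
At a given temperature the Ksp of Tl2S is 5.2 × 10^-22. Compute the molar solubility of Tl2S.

Tl2S(s) ⇌ 2 Tl^+ + S^2-
Ksp = [Tl^+]^2[S^2-]
If s mol/L of Tl2S dissolves, [Tl^+] = 2s and [S^2-] = s.
Ksp = (2s)^2s = 4s^3
Solving, s = (5.2 × 10^-22/4)^(1/3) = 5.1 x 10^-8 M

5.1 × 10^-8 M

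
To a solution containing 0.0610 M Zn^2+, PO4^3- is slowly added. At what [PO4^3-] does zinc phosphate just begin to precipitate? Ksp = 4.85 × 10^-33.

Zn3(PO4)2(s) ⇌ 3 Zn^2+(aq) + 2 PO4^3-(aq)
Ksp = [Zn^2+]^3[PO4^3-]^2
Precipitation begins when Q = Ksp. With [Zn^2+] = 0.0610 M:
4.85 × 10^-33 = (0.0610)^3 × [PO4^3-]^2
[PO4^3-] = (4.85 × 10^-33 / 2.270 × 10^-4)^(1/2) = 4.62 × 10^-15 M

4.62 × 10^-15 M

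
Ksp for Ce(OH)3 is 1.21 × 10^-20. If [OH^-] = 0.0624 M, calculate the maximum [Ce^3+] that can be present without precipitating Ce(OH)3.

Ce(OH)3(s) <=> Ce^3+(aq) + 3 OH^-(aq)
Ksp = [Ce^3+][OH^-]^3
Precipitation begins when Q = Ksp. With [OH^-] = 0.0624 M:
1.21 × 10^-20 = (0.0624)^3 × [Ce^3+]
[Ce^3+] = (1.21 × 10^-20 / 2.430 × 10^-4) = 4.98 × 10^-17 M

[Ce^3+] ≈ 4.98 × 10^-17 M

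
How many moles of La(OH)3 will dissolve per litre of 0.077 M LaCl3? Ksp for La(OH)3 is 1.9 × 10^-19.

La(OH)3(s) <=> La^3+ + 3 OH^-
Ksp = [La^3+][OH^-]^3
Let s = moles of La(OH)3 that dissolve per litre. [La^3+] = 0.077 + s ≈ 0.077, [OH^-] = 3s (Ksp is small, so little additional dissolves).
Ksp ≈ 0.077 × (3s)^3
s = 4.5 × 10^-7 M
Check: s = 4.5 x 10^-7 ≪ 0.077, so the approximation is valid.

s ≈ 4.5 x 10^-7 M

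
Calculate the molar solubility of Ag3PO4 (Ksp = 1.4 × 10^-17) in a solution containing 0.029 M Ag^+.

5.7e-13 M

Ag3PO4(s) <=> 3 Ag^+ + PO4^3-
Ksp = [Ag^+]^3[PO4^3-]
Let s = moles of Ag3PO4 that dissolve per litre. [Ag^+] = 0.029 + 3s ≈ 0.029, [PO4^3-] = s (since the Ag^+ already present dominates).
Ksp ≈ (0.029)^3 × s
s = 5.7 × 10^-13 M
Check: 3s = 1.7 × 10^-12 ≪ 0.029, so the approximation is valid.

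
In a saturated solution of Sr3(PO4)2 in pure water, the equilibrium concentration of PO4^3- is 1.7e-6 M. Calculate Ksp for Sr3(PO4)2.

Ksp = 4.8 × 10^-29

Sr3(PO4)2(s) ⇌ 3 Sr^2+(aq) + 2 PO4^3-(aq)
Stoichiometry gives [Sr^2+] = (3/2)[PO4^3-] = 2.55 × 10^-6 M.
Ksp = [Sr^2+]^3[PO4^3-]^2
Ksp = (2.55 × 10^-6)^3 × (1.7 × 10^-6)^2 = 4.8 x 10^-29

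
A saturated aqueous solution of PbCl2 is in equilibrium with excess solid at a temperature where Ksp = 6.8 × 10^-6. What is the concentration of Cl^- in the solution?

[Cl^-] = 2.4 x 10^-2 M

PbCl2(s) <=> Pb^2+(aq) + 2 Cl^-(aq)
Ksp = [Pb^2+][Cl^-]^2
For each mole of PbCl2 that dissolves: [Pb^2+] = s, [Cl^-] = 2s.
Ksp = s(2s)^2 = 4s^3
s = (6.8 × 10^-6 / 4)^(1/3) = 1.19 x 10^-2 M
[Cl^-] = 2s = 2.4 × 10^-2 M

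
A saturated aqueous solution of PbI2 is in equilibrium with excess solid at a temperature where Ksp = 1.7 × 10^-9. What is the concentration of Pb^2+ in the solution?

7.5 × 10^-4 M

PbI2(s) ⇌ Pb^2+(aq) + 2 I^-(aq)
Ksp = [Pb^2+][I^-]^2
If s mol/L of PbI2 dissolves, [Pb^2+] = s and [I^-] = 2s.
Ksp = s(2s)^2 = 4s^3
s^3 = 1.7 × 10^-9 / 4, so s = 7.52 × 10^-4 M
[Pb^2+] = s = 7.5 × 10^-4 M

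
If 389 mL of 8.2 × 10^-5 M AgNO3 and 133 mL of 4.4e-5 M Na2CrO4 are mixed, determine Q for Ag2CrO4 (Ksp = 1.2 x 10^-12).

Total volume = 389 + 133 = 522 mL.
[Ag^+] = 8.2 x 10^-5 × (389/522) = 6.11 × 10^-5 M
[CrO4^2-] = 4.4 × 10^-5 × (133/522) = 1.12 × 10^-5 M
Ag2CrO4(s) ⇌ 2 Ag^+(aq) + CrO4^2-(aq), so Q = [Ag^+]^2[CrO4^2-]
Q = (6.11 × 10^-5)^2(1.12 × 10^-5) = 4.2 × 10^-14
Q < Ksp, so no precipitate of Ag2CrO4 forms.

Q ≈ 4.2 x 10^-14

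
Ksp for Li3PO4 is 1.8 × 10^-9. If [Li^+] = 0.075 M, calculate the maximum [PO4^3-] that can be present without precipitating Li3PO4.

Li3PO4(s) ⇌ 3 Li^+ + PO4^3-
Ksp = [Li^+]^3[PO4^3-]
Precipitation begins when Q = Ksp. With [Li^+] = 0.075 M:
1.8 × 10^-9 = (0.075)^3 × [PO4^3-]
[PO4^3-] = (1.8 × 10^-9 / 4.22 x 10^-4) = 4.3 × 10^-6 M

4.3 x 10^-6 M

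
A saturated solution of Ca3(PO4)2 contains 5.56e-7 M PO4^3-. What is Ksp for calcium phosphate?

1.79 × 10^-31

Ca3(PO4)2(s) ⇌ 3 Ca^2+ + 2 PO4^3-
Stoichiometry gives [Ca^2+] = (3/2)[PO4^3-] = 8.340 × 10^-7 M.
Ksp = [Ca^2+]^3[PO4^3-]^2
Ksp = (8.340 × 10^-7)^3 × (5.56 x 10^-7)^2 = 1.79 x 10^-31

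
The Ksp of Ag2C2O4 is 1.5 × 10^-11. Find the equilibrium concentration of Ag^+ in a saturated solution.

3.1e-4 M

Ag2C2O4(s) ⇌ 2 Ag^+ + C2O4^2-
Ksp = [Ag^+]^2[C2O4^2-]
For each mole of Ag2C2O4 that dissolves: [Ag^+] = 2s, [C2O4^2-] = s.
Substituting: Ksp = (2s)^2s = 4s^3
s^3 = 1.5 × 10^-11 / 4, so s = 1.55 × 10^-4 M
[Ag^+] = 2s = 3.1 x 10^-4 M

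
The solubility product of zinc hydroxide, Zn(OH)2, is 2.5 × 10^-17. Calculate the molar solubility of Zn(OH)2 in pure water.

s = 1.8 x 10^-6 M

Zn(OH)2(s) <=> Zn^2+ + 2 OH^-
Ksp = [Zn^2+][OH^-]^2
For each mole of Zn(OH)2 that dissolves: [Zn^2+] = s, [OH^-] = 2s.
Ksp = s(2s)^2 = 4s^3
Solving, s = (2.5 × 10^-17/4)^(1/3) = 1.8 × 10^-6 M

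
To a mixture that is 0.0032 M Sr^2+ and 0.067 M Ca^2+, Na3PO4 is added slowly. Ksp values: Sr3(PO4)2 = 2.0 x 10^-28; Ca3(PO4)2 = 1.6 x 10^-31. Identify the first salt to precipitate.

Ca3(PO4)2

Precipitation of each salt starts when its ion product equals its Ksp.
For Sr3(PO4)2: 2.0 x 10^-28 = (0.0032)^3 × [PO4^3-]^2  ⇒  [PO4^3-] = 7.8 x 10^-11 M.
For Ca3(PO4)2: 1.6 x 10^-31 = (0.067)^3 × [PO4^3-]^2  ⇒  [PO4^3-] = 2.3 x 10^-14 M.
The salt with the lower threshold [PO4^3-] precipitates first: Ca3(PO4)2.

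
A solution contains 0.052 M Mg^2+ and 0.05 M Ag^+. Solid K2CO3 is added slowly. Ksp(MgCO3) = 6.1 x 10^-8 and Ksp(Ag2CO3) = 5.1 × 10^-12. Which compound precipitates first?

Precipitation of each salt starts when its ion product equals its Ksp.
For MgCO3: 6.1 x 10^-8 = 0.052 × [CO3^2-]  ⇒  [CO3^2-] = 1.2 x 10^-6 M.
For Ag2CO3: 5.1 × 10^-12 = (0.05)^2 × [CO3^2-]  ⇒  [CO3^2-] = 2.0 x 10^-9 M.
The salt with the lower threshold [CO3^2-] precipitates first: Ag2CO3.

Ag2CO3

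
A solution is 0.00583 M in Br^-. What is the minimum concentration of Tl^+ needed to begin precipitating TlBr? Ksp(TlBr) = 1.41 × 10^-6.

TlBr(s) ⇌ Tl^+ + Br^-
Ksp = [Tl^+][Br^-]
Precipitation begins when Q = Ksp. With [Br^-] = 0.00583 M:
1.41 × 10^-6 = (0.00583) × [Tl^+]
[Tl^+] = (1.41 × 10^-6 / 5.83 × 10^-3) = 2.42 x 10^-4 M

[Tl^+] = 2.42e-4 M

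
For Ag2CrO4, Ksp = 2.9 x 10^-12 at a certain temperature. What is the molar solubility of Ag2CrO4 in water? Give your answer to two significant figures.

Ag2CrO4(s) <=> 2 Ag^+ + CrO4^2-
Ksp = [Ag^+]^2[CrO4^2-]
If s mol/L of Ag2CrO4 dissolves, [Ag^+] = 2s and [CrO4^2-] = s.
Ksp = (2s)^2s = 4s^3
s^3 = 2.9 x 10^-12 / 4, so s = 9.0 × 10^-5 M

s ≈ 9.0 × 10^-5 M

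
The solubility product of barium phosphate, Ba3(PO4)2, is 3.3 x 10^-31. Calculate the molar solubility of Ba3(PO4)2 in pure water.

Ba3(PO4)2(s) ⇌ 3 Ba^2+ + 2 PO4^3-
Ksp = [Ba^2+]^3[PO4^3-]^2
Let s = molar solubility. Then [Ba^2+] = 3s and [PO4^3-] = 2s.
Ksp = (3s)^3(2s)^2 = 108s^5
s^5 = 3.3 x 10^-31 / 108, so s = 3.1 × 10^-7 M

3.1e-7 M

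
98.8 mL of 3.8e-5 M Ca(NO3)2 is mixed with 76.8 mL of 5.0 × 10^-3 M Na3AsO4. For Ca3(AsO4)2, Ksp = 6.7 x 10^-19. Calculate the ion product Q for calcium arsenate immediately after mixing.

4.7 × 10^-20

Total volume = 98.8 + 76.8 = 175.6 mL.
[Ca^2+] = 3.8 x 10^-5 × (98.8/175.6) = 2.14 x 10^-5 M
[AsO4^3-] = 5.0 × 10^-3 × (76.8/175.6) = 2.19 x 10^-3 M
Ca3(AsO4)2(s) <=> 3 Ca^2+ + 2 AsO4^3-, so Q = [Ca^2+]^3[AsO4^3-]^2
Q = (2.14 x 10^-5)^3(2.19 × 10^-3)^2 = 4.7 × 10^-20
Q < Ksp, so no precipitate of Ca3(AsO4)2 forms.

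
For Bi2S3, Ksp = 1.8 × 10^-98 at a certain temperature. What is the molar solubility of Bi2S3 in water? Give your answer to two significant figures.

s ≈ 1.1e-20 M

Bi2S3(s) ⇌ 2 Bi^3+ + 3 S^2-
Ksp = [Bi^3+]^2[S^2-]^3
Let s = molar solubility. Then [Bi^3+] = 2s and [S^2-] = 3s.
Substituting: Ksp = (2s)^2(3s)^3 = 108s^5
s^5 = 1.8 × 10^-98 / 108, so s = 1.1 x 10^-20 M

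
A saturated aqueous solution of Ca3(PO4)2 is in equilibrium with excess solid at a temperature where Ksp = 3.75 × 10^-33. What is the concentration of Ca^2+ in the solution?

3.85 × 10^-7 M

Ca3(PO4)2(s) <=> 3 Ca^2+(aq) + 2 PO4^3-(aq)
Ksp = [Ca^2+]^3[PO4^3-]^2
With molar solubility s: [Ca^2+] = 3s, [PO4^3-] = 2s.
So Ksp = (3s)^3 × (2s)^2 = 108s^5
Solving, s = (3.75 × 10^-33/108)^(1/5) = 1.283 x 10^-7 M
[Ca^2+] = 3s = 3.85 x 10^-7 M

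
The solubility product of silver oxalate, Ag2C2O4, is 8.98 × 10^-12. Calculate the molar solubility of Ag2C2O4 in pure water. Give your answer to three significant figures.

Ag2C2O4(s) <=> 2 Ag^+(aq) + C2O4^2-(aq)
Ksp = [Ag^+]^2[C2O4^2-]
For each mole of Ag2C2O4 that dissolves: [Ag^+] = 2s, [C2O4^2-] = s.
Substituting: Ksp = (2s)^2s = 4s^3
s = (8.98 × 10^-12 / 4)^(1/3) = 1.31 × 10^-4 M

1.31 x 10^-4 M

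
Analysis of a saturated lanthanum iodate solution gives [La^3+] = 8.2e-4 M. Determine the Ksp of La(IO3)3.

Ksp ≈ 1.2 × 10^-11

La(IO3)3(s) <=> La^3+(aq) + 3 IO3^-(aq)
Stoichiometry gives [IO3^-] = (3/1)[La^3+] = 2.46 × 10^-3 M.
Ksp = [La^3+][IO3^-]^3
Ksp = 8.2 × 10^-4 × (2.46 × 10^-3)^3 = 1.2 × 10^-11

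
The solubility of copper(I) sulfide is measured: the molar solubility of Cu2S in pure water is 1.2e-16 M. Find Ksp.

6.9e-48

Cu2S(s) ⇌ 2 Cu^+ + S^2-
For each mole of Cu2S that dissolves: [Cu^+] = 2s, [S^2-] = s.
Ksp = [Cu^+]^2[S^2-]
So Ksp = (2s)^2 × s = 4s^3
With s = 1.2 × 10^-16: Ksp = 6.9 × 10^-48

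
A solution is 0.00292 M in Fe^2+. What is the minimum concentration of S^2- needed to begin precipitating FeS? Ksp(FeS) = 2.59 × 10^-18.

FeS(s) ⇌ Fe^2+ + S^2-
Ksp = [Fe^2+][S^2-]
Precipitation begins when Q = Ksp. With [Fe^2+] = 0.00292 M:
2.59 × 10^-18 = (0.00292) × [S^2-]
[S^2-] = (2.59 × 10^-18 / 2.92 x 10^-3) = 8.87 × 10^-16 M

[S^2-] = 8.87 x 10^-16 M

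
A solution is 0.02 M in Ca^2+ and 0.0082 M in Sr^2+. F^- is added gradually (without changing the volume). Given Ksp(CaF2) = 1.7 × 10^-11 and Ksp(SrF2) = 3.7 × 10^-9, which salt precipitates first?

CaF2

Precipitation of each salt starts when its ion product equals its Ksp.
For CaF2: 1.7 × 10^-11 = 0.02 × [F^-]^2  ⇒  [F^-] = 2.9 x 10^-5 M.
For SrF2: 3.7 × 10^-9 = 0.0082 × [F^-]^2  ⇒  [F^-] = 6.7 × 10^-4 M.
The salt with the lower threshold [F^-] precipitates first: CaF2.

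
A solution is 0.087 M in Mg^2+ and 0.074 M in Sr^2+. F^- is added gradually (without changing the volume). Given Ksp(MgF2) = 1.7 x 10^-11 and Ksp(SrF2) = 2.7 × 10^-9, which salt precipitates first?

MgF2

Precipitation of each salt starts when its ion product equals its Ksp.
For MgF2: 1.7 x 10^-11 = 0.087 × [F^-]^2  ⇒  [F^-] = 1.4 x 10^-5 M.
For SrF2: 2.7 × 10^-9 = 0.074 × [F^-]^2  ⇒  [F^-] = 1.9 x 10^-4 M.
The salt with the lower threshold [F^-] precipitates first: MgF2.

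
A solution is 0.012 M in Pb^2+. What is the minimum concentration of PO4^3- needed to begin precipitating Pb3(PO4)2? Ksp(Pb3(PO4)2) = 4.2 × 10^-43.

Pb3(PO4)2(s) ⇌ 3 Pb^2+(aq) + 2 PO4^3-(aq)
Ksp = [Pb^2+]^3[PO4^3-]^2
Precipitation begins when Q = Ksp. With [Pb^2+] = 0.012 M:
4.2 × 10^-43 = (0.012)^3 × [PO4^3-]^2
[PO4^3-] = (4.2 × 10^-43 / 1.73 × 10^-6)^(1/2) = 4.9 × 10^-19 M

4.9e-19 M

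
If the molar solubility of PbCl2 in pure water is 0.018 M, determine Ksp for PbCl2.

Ksp ≈ 2.3 × 10^-5

PbCl2(s) <=> Pb^2+ + 2 Cl^-
If s mol/L of PbCl2 dissolves, [Pb^2+] = s and [Cl^-] = 2s.
Ksp = [Pb^2+][Cl^-]^2
Substituting: Ksp = s(2s)^2 = 4s^3
Ksp = 4 × (1.8 × 10^-2)^3 = 2.3 x 10^-5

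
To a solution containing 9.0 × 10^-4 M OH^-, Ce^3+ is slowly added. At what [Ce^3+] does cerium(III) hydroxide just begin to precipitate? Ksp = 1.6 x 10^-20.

2.2 x 10^-11 M

Ce(OH)3(s) ⇌ Ce^3+ + 3 OH^-
Ksp = [Ce^3+][OH^-]^3
Precipitation begins when Q = Ksp. With [OH^-] = 9.0 × 10^-4 M:
1.6 x 10^-20 = (9.0 × 10^-4)^3 × [Ce^3+]
[Ce^3+] = (1.6 x 10^-20 / 7.29 × 10^-10) = 2.2 × 10^-11 M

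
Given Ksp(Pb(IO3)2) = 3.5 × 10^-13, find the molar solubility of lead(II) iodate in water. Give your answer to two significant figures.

s = 4.4 × 10^-5 M

Pb(IO3)2(s) <=> Pb^2+ + 2 IO3^-
Ksp = [Pb^2+][IO3^-]^2
Let s = molar solubility. Then [Pb^2+] = s and [IO3^-] = 2s.
Substituting: Ksp = s(2s)^2 = 4s^3
s^3 = 3.5 × 10^-13 / 4, so s = 4.4 × 10^-5 M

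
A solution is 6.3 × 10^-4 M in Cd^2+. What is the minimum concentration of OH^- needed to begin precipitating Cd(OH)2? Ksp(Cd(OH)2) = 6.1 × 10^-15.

Cd(OH)2(s) ⇌ Cd^2+(aq) + 2 OH^-(aq)
Ksp = [Cd^2+][OH^-]^2
Precipitation begins when Q = Ksp. With [Cd^2+] = 6.3 × 10^-4 M:
6.1 × 10^-15 = (6.3 × 10^-4) × [OH^-]^2
[OH^-] = (6.1 × 10^-15 / 6.3 × 10^-4)^(1/2) = 3.1 x 10^-6 M

3.1 × 10^-6 M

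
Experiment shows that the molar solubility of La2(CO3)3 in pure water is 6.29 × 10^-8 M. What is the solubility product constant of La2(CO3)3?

La2(CO3)3(s) <=> 2 La^3+ + 3 CO3^2-
For each mole of La2(CO3)3 that dissolves: [La^3+] = 2s, [CO3^2-] = 3s.
Ksp = [La^3+]^2[CO3^2-]^3
So Ksp = (2s)^2 × (3s)^3 = 108s^5
With s = 6.29 × 10^-8: Ksp = 1.06 × 10^-34

1.06e-34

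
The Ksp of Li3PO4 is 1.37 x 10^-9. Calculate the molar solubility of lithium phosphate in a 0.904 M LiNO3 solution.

s ≈ 1.85 × 10^-9 M

Li3PO4(s) ⇌ 3 Li^+(aq) + PO4^3-(aq)
Ksp = [Li^+]^3[PO4^3-]
If s mol/L dissolves here, [Li^+] = 0.904 + 3s ≈ 0.904, [PO4^3-] = s (common-ion effect: Li^+ is already 0.904 M).
Ksp ≈ (0.904)^3 × s
s = 1.85 x 10^-9 M
Check: 3s = 5.6 × 10^-9 ≪ 0.904, so the approximation is valid.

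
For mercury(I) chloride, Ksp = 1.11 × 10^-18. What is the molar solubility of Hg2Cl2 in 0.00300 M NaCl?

s = 1.23 × 10^-13 M

Hg2Cl2(s) ⇌ Hg2^2+(aq) + 2 Cl^-(aq)
Ksp = [Hg2^2+][Cl^-]^2
Let s = moles of Hg2Cl2 that dissolve per litre. [Hg2^2+] = s, [Cl^-] = 0.00300 + 2s ≈ 0.00300 (Ksp is small, so little additional dissolves).
Ksp ≈ s × (0.00300)^2
s = 1.23 × 10^-13 M
Check: 2s = 2.5 × 10^-13 ≪ 0.00300, so the approximation is valid.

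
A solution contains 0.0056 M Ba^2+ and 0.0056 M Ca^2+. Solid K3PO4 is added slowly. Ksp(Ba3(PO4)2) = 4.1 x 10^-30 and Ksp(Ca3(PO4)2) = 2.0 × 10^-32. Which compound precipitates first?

Ca3(PO4)2

Precipitation of each salt starts when its ion product equals its Ksp.
For Ba3(PO4)2: 4.1 x 10^-30 = (0.0056)^3 × [PO4^3-]^2  ⇒  [PO4^3-] = 4.8 × 10^-12 M.
For Ca3(PO4)2: 2.0 × 10^-32 = (0.0056)^3 × [PO4^3-]^2  ⇒  [PO4^3-] = 3.4 x 10^-13 M.
The salt with the lower threshold [PO4^3-] precipitates first: Ca3(PO4)2.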